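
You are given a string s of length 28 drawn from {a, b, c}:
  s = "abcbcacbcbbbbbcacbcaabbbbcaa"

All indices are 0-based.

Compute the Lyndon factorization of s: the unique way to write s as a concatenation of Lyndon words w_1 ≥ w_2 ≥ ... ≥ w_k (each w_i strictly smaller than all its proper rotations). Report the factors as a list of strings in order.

emit factor 1: 'abcbcacbcbbbbbcacbc' (i=0, period=19)
emit factor 2: 'aabbbbc' (i=19, period=7)
emit factor 3: 'a' (i=26, period=1)
emit factor 4: 'a' (i=27, period=1)

["abcbcacbcbbbbbcacbc", "aabbbbc", "a", "a"]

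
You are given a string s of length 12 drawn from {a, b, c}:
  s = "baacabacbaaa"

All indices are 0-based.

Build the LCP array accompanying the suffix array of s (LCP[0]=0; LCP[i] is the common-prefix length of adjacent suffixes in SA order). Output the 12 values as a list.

[0, 1, 2, 2, 1, 1, 2, 0, 3, 2, 0, 1]

sorted suffixes:
  #0 SA[0]=11  'a'
  #1 SA[1]=10  'aa'
  #2 SA[2]=9  'aaa'
  #3 SA[3]=1  'aacabacbaaa'
  #4 SA[4]=4  'abacbaaa'
  #5 SA[5]=2  'acabacbaaa'
  #6 SA[6]=6  'acbaaa'
  #7 SA[7]=8  'baaa'
  #8 SA[8]=0  'baacabacbaaa'
  #9 SA[9]=5  'bacbaaa'
  #10 SA[10]=3  'cabacbaaa'
  #11 SA[11]=7  'cbaaa'

SA = [11, 10, 9, 1, 4, 2, 6, 8, 0, 5, 3, 7]
[i] adj suffixes → lcp
  [1] 11/10 → 1 ('a')
  [2] 10/9 → 2 ('aa')
  [3] 9/1 → 2 ('aa')
  [4] 1/4 → 1 ('a')
  [5] 4/2 → 1 ('a')
  [6] 2/6 → 2 ('ac')
  [7] 6/8 → 0 ('')
  [8] 8/0 → 3 ('baa')
  [9] 0/5 → 2 ('ba')
  [10] 5/3 → 0 ('')
  [11] 3/7 → 1 ('c')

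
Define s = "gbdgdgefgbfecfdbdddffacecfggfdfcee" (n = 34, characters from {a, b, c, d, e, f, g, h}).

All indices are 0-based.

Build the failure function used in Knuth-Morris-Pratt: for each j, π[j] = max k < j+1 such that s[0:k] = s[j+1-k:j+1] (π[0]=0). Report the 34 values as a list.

[0, 0, 0, 1, 0, 1, 0, 0, 1, 2, 0, 0, 0, 0, 0, 0, 0, 0, 0, 0, 0, 0, 0, 0, 0, 0, 1, 1, 0, 0, 0, 0, 0, 0]

π[0] = 0
j=1 s[j]='b': π[1]=0 (border '')
j=2 s[j]='d': π[2]=0 (border '')
j=3 s[j]='g': π[3]=1 (border 'g')
j=4 s[j]='d': k: 1→0; π[4]=0 (border '')
j=5 s[j]='g': π[5]=1 (border 'g')
j=6 s[j]='e': k: 1→0; π[6]=0 (border '')
j=7 s[j]='f': π[7]=0 (border '')
j=8 s[j]='g': π[8]=1 (border 'g')
j=9 s[j]='b': π[9]=2 (border 'gb')
j=10 s[j]='f': k: 2→0; π[10]=0 (border '')
j=11 s[j]='e': π[11]=0 (border '')
j=12 s[j]='c': π[12]=0 (border '')
j=13 s[j]='f': π[13]=0 (border '')
j=14 s[j]='d': π[14]=0 (border '')
j=15 s[j]='b': π[15]=0 (border '')
j=16 s[j]='d': π[16]=0 (border '')
j=17 s[j]='d': π[17]=0 (border '')
j=18 s[j]='d': π[18]=0 (border '')
j=19 s[j]='f': π[19]=0 (border '')
j=20 s[j]='f': π[20]=0 (border '')
j=21 s[j]='a': π[21]=0 (border '')
j=22 s[j]='c': π[22]=0 (border '')
j=23 s[j]='e': π[23]=0 (border '')
j=24 s[j]='c': π[24]=0 (border '')
j=25 s[j]='f': π[25]=0 (border '')
j=26 s[j]='g': π[26]=1 (border 'g')
j=27 s[j]='g': k: 1→0; π[27]=1 (border 'g')
j=28 s[j]='f': k: 1→0; π[28]=0 (border '')
j=29 s[j]='d': π[29]=0 (border '')
j=30 s[j]='f': π[30]=0 (border '')
j=31 s[j]='c': π[31]=0 (border '')
j=32 s[j]='e': π[32]=0 (border '')
j=33 s[j]='e': π[33]=0 (border '')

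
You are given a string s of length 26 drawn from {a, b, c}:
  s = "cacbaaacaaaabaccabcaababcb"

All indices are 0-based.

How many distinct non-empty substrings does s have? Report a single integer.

sorted suffixes:
  #0 SA[0]=8  'aaaabaccabcaababcb'
  #1 SA[1]=9  'aaabaccabcaababcb'
  #2 SA[2]=4  'aaacaaaabaccabcaababcb'
  #3 SA[3]=19  'aababcb'
  #4 SA[4]=10  'aabaccabcaababcb'
  #5 SA[5]=5  'aacaaaabaccabcaababcb'
  #6 SA[6]=20  'ababcb'
  #7 SA[7]=11  'abaccabcaababcb'
  #8 SA[8]=16  'abcaababcb'
  #9 SA[9]=22  'abcb'
  #10 SA[10]=6  'acaaaabaccabcaababcb'
  #11 SA[11]=1  'acbaaacaaaabaccabcaababcb'
  #12 SA[12]=13  'accabcaababcb'
  #13 SA[13]=25  'b'
  #14 SA[14]=3  'baaacaaaabaccabcaababcb'
  #15 SA[15]=21  'babcb'
  #16 SA[16]=12  'baccabcaababcb'
  #17 SA[17]=17  'bcaababcb'
  #18 SA[18]=23  'bcb'
  #19 SA[19]=7  'caaaabaccabcaababcb'
  #20 SA[20]=18  'caababcb'
  #21 SA[21]=15  'cabcaababcb'
  #22 SA[22]=0  'cacbaaacaaaabaccabcaababcb'
  #23 SA[23]=24  'cb'
  #24 SA[24]=2  'cbaaacaaaabaccabcaababcb'
  #25 SA[25]=14  'ccabcaababcb'

SA = [8, 9, 4, 19, 10, 5, 20, 11, 16, 22, 6, 1, 13, 25, 3, 21, 12, 17, 23, 7, 18, 15, 0, 24, 2, 14]
rank  pair      lcp
   1  s[8:],s[9:]  3  'aaa'
   2  s[9:],s[4:]  3  'aaa'
   3  s[4:],s[19:]  2  'aa'
   4  s[19:],s[10:]  4  'aaba'
   5  s[10:],s[5:]  2  'aa'
   6  s[5:],s[20:]  1  'a'
   7  s[20:],s[11:]  3  'aba'
   8  s[11:],s[16:]  2  'ab'
   9  s[16:],s[22:]  3  'abc'
  10  s[22:],s[6:]  1  'a'
  11  s[6:],s[1:]  2  'ac'
  12  s[1:],s[13:]  2  'ac'
  13  s[13:],s[25:]  0  ''
  14  s[25:],s[3:]  1  'b'
  15  s[3:],s[21:]  2  'ba'
  16  s[21:],s[12:]  2  'ba'
  17  s[12:],s[17:]  1  'b'
  18  s[17:],s[23:]  2  'bc'
  19  s[23:],s[7:]  0  ''
  20  s[7:],s[18:]  3  'caa'
  21  s[18:],s[15:]  2  'ca'
  22  s[15:],s[0:]  2  'ca'
  23  s[0:],s[24:]  1  'c'
  24  s[24:],s[2:]  2  'cb'
  25  s[2:],s[14:]  1  'c'

n(n+1)/2 = 26·27/2 = 351
Σ LCP = 0 + 3 + 3 + 2 + 4 + 2 + 1 + 3 + 2 + 3 + 1 + 2 + 2 + 0 + 1 + 2 + 2 + 1 + 2 + 0 + 3 + 2 + 2 + 1 + 2 + 1 = 47
distinct = 351 − 47 = 304

304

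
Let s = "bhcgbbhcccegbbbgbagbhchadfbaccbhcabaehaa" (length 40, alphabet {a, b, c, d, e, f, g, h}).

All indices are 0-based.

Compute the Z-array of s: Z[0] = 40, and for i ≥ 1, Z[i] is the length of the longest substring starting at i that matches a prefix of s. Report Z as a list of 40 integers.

[40, 0, 0, 0, 1, 3, 0, 0, 0, 0, 0, 0, 1, 1, 1, 0, 1, 0, 0, 3, 0, 0, 0, 0, 0, 0, 1, 0, 0, 0, 3, 0, 0, 0, 1, 0, 0, 0, 0, 0]

Z[0]=40
i=1: outside box; Z[1]=0
i=2: outside box; Z[2]=0
i=3: outside box; Z[3]=0
i=4: outside box; Z[4]=1 scan→box=[4,5)
i=5: outside box; Z[5]=3 scan→box=[5,8)
i=6: min(r-i=2, Z[1]=0)=0; Z[6]=0
i=7: min(r-i=1, Z[2]=0)=0; Z[7]=0
i=8: outside box; Z[8]=0
i=9: outside box; Z[9]=0
i=10: outside box; Z[10]=0
i=11: outside box; Z[11]=0
i=12: outside box; Z[12]=1 scan→box=[12,13)
i=13: outside box; Z[13]=1 scan→box=[13,14)
i=14: outside box; Z[14]=1 scan→box=[14,15)
i=15: outside box; Z[15]=0
i=16: outside box; Z[16]=1 scan→box=[16,17)
i=17: outside box; Z[17]=0
i=18: outside box; Z[18]=0
i=19: outside box; Z[19]=3 scan→box=[19,22)
i=20: min(r-i=2, Z[1]=0)=0; Z[20]=0
i=21: min(r-i=1, Z[2]=0)=0; Z[21]=0
i=22: outside box; Z[22]=0
i=23: outside box; Z[23]=0
i=24: outside box; Z[24]=0
i=25: outside box; Z[25]=0
i=26: outside box; Z[26]=1 scan→box=[26,27)
i=27: outside box; Z[27]=0
i=28: outside box; Z[28]=0
i=29: outside box; Z[29]=0
i=30: outside box; Z[30]=3 scan→box=[30,33)
i=31: min(r-i=2, Z[1]=0)=0; Z[31]=0
i=32: min(r-i=1, Z[2]=0)=0; Z[32]=0
i=33: outside box; Z[33]=0
i=34: outside box; Z[34]=1 scan→box=[34,35)
i=35: outside box; Z[35]=0
i=36: outside box; Z[36]=0
i=37: outside box; Z[37]=0
i=38: outside box; Z[38]=0
i=39: outside box; Z[39]=0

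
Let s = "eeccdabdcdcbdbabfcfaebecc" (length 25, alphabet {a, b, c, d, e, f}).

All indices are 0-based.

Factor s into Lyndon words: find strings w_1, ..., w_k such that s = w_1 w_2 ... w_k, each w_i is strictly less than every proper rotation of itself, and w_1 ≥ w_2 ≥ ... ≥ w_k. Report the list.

["e", "e", "ccd", "abdcdcbdbabfcfaebecc"]

emit factor 1: 'e' (i=0, period=1)
emit factor 2: 'e' (i=1, period=1)
emit factor 3: 'ccd' (i=2, period=3)
emit factor 4: 'abdcdcbdbabfcfaebecc' (i=5, period=20)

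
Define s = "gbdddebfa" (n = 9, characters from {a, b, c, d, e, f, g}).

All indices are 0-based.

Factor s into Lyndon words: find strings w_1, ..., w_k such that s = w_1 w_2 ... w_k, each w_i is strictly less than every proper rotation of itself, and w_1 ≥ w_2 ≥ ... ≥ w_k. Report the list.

["g", "bdddebf", "a"]

emit factor 1: 'g' (i=0, period=1)
emit factor 2: 'bdddebf' (i=1, period=7)
emit factor 3: 'a' (i=8, period=1)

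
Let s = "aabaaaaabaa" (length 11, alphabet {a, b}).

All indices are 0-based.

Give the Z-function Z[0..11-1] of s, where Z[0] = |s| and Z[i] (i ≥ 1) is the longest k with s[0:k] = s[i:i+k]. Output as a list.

[11, 1, 0, 2, 2, 2, 5, 1, 0, 2, 1]

Z[0]=11
i=1: fresh scan; Z[1]=1 grow→box=[1,2)
i=2: fresh scan; Z[2]=0
i=3: fresh scan; Z[3]=2 grow→box=[3,5)
i=4: min(r-i=1, Z[1]=1)=1; Z[4]=2 grow→box=[4,6)
i=5: min(r-i=1, Z[1]=1)=1; Z[5]=2 grow→box=[5,7)
i=6: min(r-i=1, Z[1]=1)=1; Z[6]=5 grow→box=[6,11)
i=7: min(r-i=4, Z[1]=1)=1; Z[7]=1
i=8: min(r-i=3, Z[2]=0)=0; Z[8]=0
i=9: min(r-i=2, Z[3]=2)=2; Z[9]=2
i=10: min(r-i=1, Z[4]=2)=1; Z[10]=1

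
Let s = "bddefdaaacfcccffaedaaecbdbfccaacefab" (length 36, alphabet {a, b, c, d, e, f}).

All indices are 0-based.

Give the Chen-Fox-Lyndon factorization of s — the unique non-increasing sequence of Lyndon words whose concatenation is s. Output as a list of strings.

["bddefd", "aaacfcccffaedaaecbdbfccaacefab"]

emit factor 1: 'bddefd' (i=0, period=6)
emit factor 2: 'aaacfcccffaedaaecbdbfccaacefab' (i=6, period=30)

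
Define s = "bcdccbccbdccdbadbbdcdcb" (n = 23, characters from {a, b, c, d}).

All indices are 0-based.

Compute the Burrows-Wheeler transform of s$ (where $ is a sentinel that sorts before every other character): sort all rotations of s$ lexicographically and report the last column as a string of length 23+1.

rank  rotation                  last
    0  $bcdccbccbdccdbadbbdcdcb  b
    1  adbbdcdcb$bcdccbccbdccdb  b
    2  b$bcdccbccbdccdbadbbdcdc  c
    3  badbbdcdcb$bcdccbccbdccd  d
    4  bbdcdcb$bcdccbccbdccdbad  d
    5  bccbdccdbadbbdcdcb$bcdcc  c
    6  bcdccbccbdccdbadbbdcdcb$  $
    7  bdccdbadbbdcdcb$bcdccbcc  c
    8  bdcdcb$bcdccbccbdccdbadb  b
    9  cb$bcdccbccbdccdbadbbdcd  d
   10  cbccbdccdbadbbdcdcb$bcdc  c
   11  cbdccdbadbbdcdcb$bcdccbc  c
   12  ccbccbdccdbadbbdcdcb$bcd  d
   13  ccbdccdbadbbdcdcb$bcdccb  b
   14  ccdbadbbdcdcb$bcdccbccbd  d
   15  cdbadbbdcdcb$bcdccbccbdc  c
   16  cdcb$bcdccbccbdccdbadbbd  d
   17  cdccbccbdccdbadbbdcdcb$b  b
   18  dbadbbdcdcb$bcdccbccbdcc  c
   19  dbbdcdcb$bcdccbccbdccdba  a
   20  dcb$bcdccbccbdccdbadbbdc  c
   21  dccbccbdccdbadbbdcdcb$bc  c
   22  dccdbadbbdcdcb$bcdccbccb  b
   23  dcdcb$bcdccbccbdccdbadbb  b

bbcddc$cbdccdbdcdbcaccbb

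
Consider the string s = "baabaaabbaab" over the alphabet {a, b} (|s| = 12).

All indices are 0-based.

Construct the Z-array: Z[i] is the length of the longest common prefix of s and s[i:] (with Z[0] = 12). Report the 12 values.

Z[0]=12
i=1: outside box; Z[1]=0
i=2: outside box; Z[2]=0
i=3: outside box; Z[3]=3 scan→box=[3,6)
i=4: min(r-i=2, Z[1]=0)=0; Z[4]=0
i=5: min(r-i=1, Z[2]=0)=0; Z[5]=0
i=6: outside box; Z[6]=0
i=7: outside box; Z[7]=1 scan→box=[7,8)
i=8: outside box; Z[8]=4 scan→box=[8,12)
i=9: min(r-i=3, Z[1]=0)=0; Z[9]=0
i=10: min(r-i=2, Z[2]=0)=0; Z[10]=0
i=11: min(r-i=1, Z[3]=3)=1; Z[11]=1

[12, 0, 0, 3, 0, 0, 0, 1, 4, 0, 0, 1]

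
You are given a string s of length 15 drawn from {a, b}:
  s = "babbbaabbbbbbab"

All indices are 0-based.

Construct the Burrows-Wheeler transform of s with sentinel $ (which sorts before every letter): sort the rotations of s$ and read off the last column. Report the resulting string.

rank  rotation          last
    0  $babbbaabbbbbbab  b
    1  aabbbbbbab$babbb  b
    2  ab$babbbaabbbbbb  b
    3  abbbaabbbbbbab$b  b
    4  abbbbbbab$babbba  a
    5  b$babbbaabbbbbba  a
    6  baabbbbbbab$babb  b
    7  bab$babbbaabbbbb  b
    8  babbbaabbbbbbab$  $
    9  bbaabbbbbbab$bab  b
   10  bbab$babbbaabbbb  b
   11  bbbaabbbbbbab$ba  a
   12  bbbab$babbbaabbb  b
   13  bbbbab$babbbaabb  b
   14  bbbbbab$babbbaab  b
   15  bbbbbbab$babbbaa  a

bbbbaabb$bbabbba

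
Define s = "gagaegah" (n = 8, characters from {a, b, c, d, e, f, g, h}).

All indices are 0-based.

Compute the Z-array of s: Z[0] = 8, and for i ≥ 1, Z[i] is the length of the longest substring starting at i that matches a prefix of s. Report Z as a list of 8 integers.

[8, 0, 2, 0, 0, 2, 0, 0]

Z[0]=8
i=1: fresh scan; Z[1]=0
i=2: fresh scan; Z[2]=2 scan→box=[2,4)
i=3: min(r-i=1, Z[1]=0)=0; Z[3]=0
i=4: fresh scan; Z[4]=0
i=5: fresh scan; Z[5]=2 scan→box=[5,7)
i=6: min(r-i=1, Z[1]=0)=0; Z[6]=0
i=7: fresh scan; Z[7]=0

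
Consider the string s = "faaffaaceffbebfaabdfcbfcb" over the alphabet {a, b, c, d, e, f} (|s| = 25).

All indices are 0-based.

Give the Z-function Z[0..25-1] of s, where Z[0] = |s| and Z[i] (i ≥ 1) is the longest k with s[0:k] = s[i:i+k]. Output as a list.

[25, 0, 0, 1, 3, 0, 0, 0, 0, 1, 1, 0, 0, 0, 3, 0, 0, 0, 0, 1, 0, 0, 1, 0, 0]

Z[0]=25
i=1: outside box; Z[1]=0
i=2: outside box; Z[2]=0
i=3: outside box; Z[3]=1 grow→box=[3,4)
i=4: outside box; Z[4]=3 grow→box=[4,7)
i=5: min(r-i=2, Z[1]=0)=0; Z[5]=0
i=6: min(r-i=1, Z[2]=0)=0; Z[6]=0
i=7: outside box; Z[7]=0
i=8: outside box; Z[8]=0
i=9: outside box; Z[9]=1 grow→box=[9,10)
i=10: outside box; Z[10]=1 grow→box=[10,11)
i=11: outside box; Z[11]=0
i=12: outside box; Z[12]=0
i=13: outside box; Z[13]=0
i=14: outside box; Z[14]=3 grow→box=[14,17)
i=15: min(r-i=2, Z[1]=0)=0; Z[15]=0
i=16: min(r-i=1, Z[2]=0)=0; Z[16]=0
i=17: outside box; Z[17]=0
i=18: outside box; Z[18]=0
i=19: outside box; Z[19]=1 grow→box=[19,20)
i=20: outside box; Z[20]=0
i=21: outside box; Z[21]=0
i=22: outside box; Z[22]=1 grow→box=[22,23)
i=23: outside box; Z[23]=0
i=24: outside box; Z[24]=0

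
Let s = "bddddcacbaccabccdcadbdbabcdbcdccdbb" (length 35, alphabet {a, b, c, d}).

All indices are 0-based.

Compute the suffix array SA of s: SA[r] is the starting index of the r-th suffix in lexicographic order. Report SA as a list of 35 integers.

[12, 23, 6, 9, 18, 34, 22, 8, 33, 13, 24, 27, 20, 0, 11, 5, 17, 7, 10, 30, 14, 31, 25, 15, 28, 21, 32, 26, 19, 4, 16, 29, 3, 2, 1]

rank→(start, suffix):
  0 → (12, 'abccdcadbdbabcdbcdccdbb')
  1 → (23, 'abcdbcdccdbb')
  2 → (6, 'acbaccabccdcadbdbabcdbcdccdbb')
  3 → (9, 'accabccdcadbdbabcdbcdccdbb')
  4 → (18, 'adbdbabcdbcdccdbb')
  5 → (34, 'b')
  6 → (22, 'babcdbcdccdbb')
  7 → (8, 'baccabccdcadbdbabcdbcdccdbb')
  8 → (33, 'bb')
  9 → (13, 'bccdcadbdbabcdbcdccdbb')
  10 → (24, 'bcdbcdccdbb')
  11 → (27, 'bcdccdbb')
  12 → (20, 'bdbabcdbcdccdbb')
  13 → (0, 'bddddcacbaccabccdcadbdbabcdbcdccdbb')
  14 → (11, 'cabccdcadbdbabcdbcdccdbb')
  15 → (5, 'cacbaccabccdcadbdbabcdbcdccdbb')
  16 → (17, 'cadbdbabcdbcdccdbb')
  17 → (7, 'cbaccabccdcadbdbabcdbcdccdbb')
  18 → (10, 'ccabccdcadbdbabcdbcdccdbb')
  19 → (30, 'ccdbb')
  20 → (14, 'ccdcadbdbabcdbcdccdbb')
  21 → (31, 'cdbb')
  22 → (25, 'cdbcdccdbb')
  23 → (15, 'cdcadbdbabcdbcdccdbb')
  24 → (28, 'cdccdbb')
  25 → (21, 'dbabcdbcdccdbb')
  26 → (32, 'dbb')
  27 → (26, 'dbcdccdbb')
  28 → (19, 'dbdbabcdbcdccdbb')
  29 → (4, 'dcacbaccabccdcadbdbabcdbcdccdbb')
  30 → (16, 'dcadbdbabcdbcdccdbb')
  31 → (29, 'dccdbb')
  32 → (3, 'ddcacbaccabccdcadbdbabcdbcdccdbb')
  33 → (2, 'dddcacbaccabccdcadbdbabcdbcdccdbb')
  34 → (1, 'ddddcacbaccabccdcadbdbabcdbcdccdbb')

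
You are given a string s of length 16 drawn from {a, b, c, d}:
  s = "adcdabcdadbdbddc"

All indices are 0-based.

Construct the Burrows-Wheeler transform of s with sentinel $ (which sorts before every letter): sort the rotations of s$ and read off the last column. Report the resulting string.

rank  rotation           last
    0  $adcdabcdadbdbddc  c
    1  abcdadbdbddc$adcd  d
    2  adbdbddc$adcdabcd  d
    3  adcdabcdadbdbddc$  $
    4  bcdadbdbddc$adcda  a
    5  bdbddc$adcdabcdad  d
    6  bddc$adcdabcdadbd  d
    7  c$adcdabcdadbdbdd  d
    8  cdabcdadbdbddc$ad  d
    9  cdadbdbddc$adcdab  b
   10  dabcdadbdbddc$adc  c
   11  dadbdbddc$adcdabc  c
   12  dbdbddc$adcdabcda  a
   13  dbddc$adcdabcdadb  b
   14  dc$adcdabcdadbdbd  d
   15  dcdabcdadbdbddc$a  a
   16  ddc$adcdabcdadbdb  b

cdd$addddbccabdab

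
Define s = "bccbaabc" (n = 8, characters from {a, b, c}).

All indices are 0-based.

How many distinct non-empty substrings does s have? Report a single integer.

rank | idx | suffix
   0 |   4 | aabc
   1 |   5 | abc
   2 |   3 | baabc
   3 |   6 | bc
   4 |   0 | bccbaabc
   5 |   7 | c
   6 |   2 | cbaabc
   7 |   1 | ccbaabc

SA = [4, 5, 3, 6, 0, 7, 2, 1]
i: (SA[i-1],SA[i]) lcp shared
  1: (4,5) 1 'a'
  2: (5,3) 0 ''
  3: (3,6) 1 'b'
  4: (6,0) 2 'bc'
  5: (0,7) 0 ''
  6: (7,2) 1 'c'
  7: (2,1) 1 'c'

n(n+1)/2 = 8·9/2 = 36
Σ LCP = 0 + 1 + 0 + 1 + 2 + 0 + 1 + 1 = 6
distinct = 36 − 6 = 30

30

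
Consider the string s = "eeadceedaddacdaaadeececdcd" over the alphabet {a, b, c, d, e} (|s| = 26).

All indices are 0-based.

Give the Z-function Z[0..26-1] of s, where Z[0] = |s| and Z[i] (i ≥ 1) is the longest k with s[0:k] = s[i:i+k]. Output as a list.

[26, 1, 0, 0, 0, 2, 1, 0, 0, 0, 0, 0, 0, 0, 0, 0, 0, 0, 2, 1, 0, 1, 0, 0, 0, 0]

Z[0]=26
i=1: i≥r, start 0; Z[1]=1 scan→box=[1,2)
i=2: i≥r, start 0; Z[2]=0
i=3: i≥r, start 0; Z[3]=0
i=4: i≥r, start 0; Z[4]=0
i=5: i≥r, start 0; Z[5]=2 scan→box=[5,7)
i=6: min(r-i=1, Z[1]=1)=1; Z[6]=1
i=7: i≥r, start 0; Z[7]=0
i=8: i≥r, start 0; Z[8]=0
i=9: i≥r, start 0; Z[9]=0
i=10: i≥r, start 0; Z[10]=0
i=11: i≥r, start 0; Z[11]=0
i=12: i≥r, start 0; Z[12]=0
i=13: i≥r, start 0; Z[13]=0
i=14: i≥r, start 0; Z[14]=0
i=15: i≥r, start 0; Z[15]=0
i=16: i≥r, start 0; Z[16]=0
i=17: i≥r, start 0; Z[17]=0
i=18: i≥r, start 0; Z[18]=2 scan→box=[18,20)
i=19: min(r-i=1, Z[1]=1)=1; Z[19]=1
i=20: i≥r, start 0; Z[20]=0
i=21: i≥r, start 0; Z[21]=1 scan→box=[21,22)
i=22: i≥r, start 0; Z[22]=0
i=23: i≥r, start 0; Z[23]=0
i=24: i≥r, start 0; Z[24]=0
i=25: i≥r, start 0; Z[25]=0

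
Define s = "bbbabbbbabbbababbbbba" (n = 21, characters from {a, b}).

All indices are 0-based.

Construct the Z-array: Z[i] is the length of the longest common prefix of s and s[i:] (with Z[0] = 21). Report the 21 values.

[21, 2, 1, 0, 3, 7, 2, 1, 0, 5, 2, 1, 0, 1, 0, 3, 3, 4, 2, 1, 0]

Z[0]=21
i=1: fresh scan; Z[1]=2 scan→box=[1,3)
i=2: min(r-i=1, Z[1]=2)=1; Z[2]=1
i=3: fresh scan; Z[3]=0
i=4: fresh scan; Z[4]=3 scan→box=[4,7)
i=5: min(r-i=2, Z[1]=2)=2; Z[5]=7 scan→box=[5,12)
i=6: min(r-i=6, Z[1]=2)=2; Z[6]=2
i=7: min(r-i=5, Z[2]=1)=1; Z[7]=1
i=8: min(r-i=4, Z[3]=0)=0; Z[8]=0
i=9: min(r-i=3, Z[4]=3)=3; Z[9]=5 scan→box=[9,14)
i=10: min(r-i=4, Z[1]=2)=2; Z[10]=2
i=11: min(r-i=3, Z[2]=1)=1; Z[11]=1
i=12: min(r-i=2, Z[3]=0)=0; Z[12]=0
i=13: min(r-i=1, Z[4]=3)=1; Z[13]=1
i=14: fresh scan; Z[14]=0
i=15: fresh scan; Z[15]=3 scan→box=[15,18)
i=16: min(r-i=2, Z[1]=2)=2; Z[16]=3 scan→box=[16,19)
i=17: min(r-i=2, Z[1]=2)=2; Z[17]=4 scan→box=[17,21)
i=18: min(r-i=3, Z[1]=2)=2; Z[18]=2
i=19: min(r-i=2, Z[2]=1)=1; Z[19]=1
i=20: min(r-i=1, Z[3]=0)=0; Z[20]=0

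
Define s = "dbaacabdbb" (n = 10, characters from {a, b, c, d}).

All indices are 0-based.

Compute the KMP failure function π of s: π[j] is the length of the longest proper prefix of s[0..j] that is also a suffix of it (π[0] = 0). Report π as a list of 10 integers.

π[0] = 0
j=1 s[j]='b': π[1]=0 (border '')
j=2 s[j]='a': π[2]=0 (border '')
j=3 s[j]='a': π[3]=0 (border '')
j=4 s[j]='c': π[4]=0 (border '')
j=5 s[j]='a': π[5]=0 (border '')
j=6 s[j]='b': π[6]=0 (border '')
j=7 s[j]='d': π[7]=1 (border 'd')
j=8 s[j]='b': π[8]=2 (border 'db')
j=9 s[j]='b': k: 2→0; π[9]=0 (border '')

[0, 0, 0, 0, 0, 0, 0, 1, 2, 0]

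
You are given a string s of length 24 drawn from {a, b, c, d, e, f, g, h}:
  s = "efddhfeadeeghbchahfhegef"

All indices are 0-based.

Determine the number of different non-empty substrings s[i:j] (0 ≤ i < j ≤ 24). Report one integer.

sorted suffixes:
  #0 SA[0]=7  'adeeghbchahfhegef'
  #1 SA[1]=16  'ahfhegef'
  #2 SA[2]=13  'bchahfhegef'
  #3 SA[3]=14  'chahfhegef'
  #4 SA[4]=2  'ddhfeadeeghbchahfhegef'
  #5 SA[5]=8  'deeghbchahfhegef'
  #6 SA[6]=3  'dhfeadeeghbchahfhegef'
  #7 SA[7]=6  'eadeeghbchahfhegef'
  #8 SA[8]=9  'eeghbchahfhegef'
  #9 SA[9]=22  'ef'
  #10 SA[10]=0  'efddhfeadeeghbchahfhegef'
  #11 SA[11]=20  'egef'
  #12 SA[12]=10  'eghbchahfhegef'
  #13 SA[13]=23  'f'
  #14 SA[14]=1  'fddhfeadeeghbchahfhegef'
  #15 SA[15]=5  'feadeeghbchahfhegef'
  #16 SA[16]=18  'fhegef'
  #17 SA[17]=21  'gef'
  #18 SA[18]=11  'ghbchahfhegef'
  #19 SA[19]=15  'hahfhegef'
  #20 SA[20]=12  'hbchahfhegef'
  #21 SA[21]=19  'hegef'
  #22 SA[22]=4  'hfeadeeghbchahfhegef'
  #23 SA[23]=17  'hfhegef'

SA = [7, 16, 13, 14, 2, 8, 3, 6, 9, 22, 0, 20, 10, 23, 1, 5, 18, 21, 11, 15, 12, 19, 4, 17]
rank  pair      lcp
   1  s[7:],s[16:]  1  'a'
   2  s[16:],s[13:]  0  ''
   3  s[13:],s[14:]  0  ''
   4  s[14:],s[2:]  0  ''
   5  s[2:],s[8:]  1  'd'
   6  s[8:],s[3:]  1  'd'
   7  s[3:],s[6:]  0  ''
   8  s[6:],s[9:]  1  'e'
   9  s[9:],s[22:]  1  'e'
  10  s[22:],s[0:]  2  'ef'
  11  s[0:],s[20:]  1  'e'
  12  s[20:],s[10:]  2  'eg'
  13  s[10:],s[23:]  0  ''
  14  s[23:],s[1:]  1  'f'
  15  s[1:],s[5:]  1  'f'
  16  s[5:],s[18:]  1  'f'
  17  s[18:],s[21:]  0  ''
  18  s[21:],s[11:]  1  'g'
  19  s[11:],s[15:]  0  ''
  20  s[15:],s[12:]  1  'h'
  21  s[12:],s[19:]  1  'h'
  22  s[19:],s[4:]  1  'h'
  23  s[4:],s[17:]  2  'hf'

n(n+1)/2 = 24·25/2 = 300
Σ LCP = 0 + 1 + 0 + 0 + 0 + 1 + 1 + 0 + 1 + 1 + 2 + 1 + 2 + 0 + 1 + 1 + 1 + 0 + 1 + 0 + 1 + 1 + 1 + 2 = 19
distinct = 300 − 19 = 281

281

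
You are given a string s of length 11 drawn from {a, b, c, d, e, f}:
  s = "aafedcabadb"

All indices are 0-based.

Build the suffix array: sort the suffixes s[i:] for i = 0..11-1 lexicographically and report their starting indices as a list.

sorted suffixes:
  #0 SA[0]=0  'aafedcabadb'
  #1 SA[1]=6  'abadb'
  #2 SA[2]=8  'adb'
  #3 SA[3]=1  'afedcabadb'
  #4 SA[4]=10  'b'
  #5 SA[5]=7  'badb'
  #6 SA[6]=5  'cabadb'
  #7 SA[7]=9  'db'
  #8 SA[8]=4  'dcabadb'
  #9 SA[9]=3  'edcabadb'
  #10 SA[10]=2  'fedcabadb'

[0, 6, 8, 1, 10, 7, 5, 9, 4, 3, 2]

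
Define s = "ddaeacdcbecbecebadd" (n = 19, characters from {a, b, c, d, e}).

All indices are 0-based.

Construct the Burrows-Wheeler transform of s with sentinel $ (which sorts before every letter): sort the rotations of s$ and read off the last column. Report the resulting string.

debdeccdeaeddca$acbb

rank  rotation              last
    0  $ddaeacdcbecbecebadd  d
    1  acdcbecbecebadd$ddae  e
    2  add$ddaeacdcbecbeceb  b
    3  aeacdcbecbecebadd$dd  d
    4  badd$ddaeacdcbecbece  e
    5  becbecebadd$ddaeacdc  c
    6  becebadd$ddaeacdcbec  c
    7  cbecbecebadd$ddaeacd  d
    8  cbecebadd$ddaeacdcbe  e
    9  cdcbecbecebadd$ddaea  a
   10  cebadd$ddaeacdcbecbe  e
   11  d$ddaeacdcbecbecebad  d
   12  daeacdcbecbecebadd$d  d
   13  dcbecbecebadd$ddaeac  c
   14  dd$ddaeacdcbecbeceba  a
   15  ddaeacdcbecbecebadd$  $
   16  eacdcbecbecebadd$dda  a
   17  ebadd$ddaeacdcbecbec  c
   18  ecbecebadd$ddaeacdcb  b
   19  ecebadd$ddaeacdcbecb  b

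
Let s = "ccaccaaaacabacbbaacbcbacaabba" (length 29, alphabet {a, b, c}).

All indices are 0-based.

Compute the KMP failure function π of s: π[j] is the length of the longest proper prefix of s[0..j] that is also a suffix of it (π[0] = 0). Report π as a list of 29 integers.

[0, 1, 0, 1, 2, 3, 0, 0, 0, 1, 0, 0, 0, 1, 0, 0, 0, 0, 1, 0, 1, 0, 0, 1, 0, 0, 0, 0, 0]

π[0] = 0
j=1 s[j]='c': π[1]=1 (border 'c')
j=2 s[j]='a': k: 1→0; π[2]=0 (border '')
j=3 s[j]='c': π[3]=1 (border 'c')
j=4 s[j]='c': π[4]=2 (border 'cc')
j=5 s[j]='a': π[5]=3 (border 'cca')
j=6 s[j]='a': k: 3→0; π[6]=0 (border '')
j=7 s[j]='a': π[7]=0 (border '')
j=8 s[j]='a': π[8]=0 (border '')
j=9 s[j]='c': π[9]=1 (border 'c')
j=10 s[j]='a': k: 1→0; π[10]=0 (border '')
j=11 s[j]='b': π[11]=0 (border '')
j=12 s[j]='a': π[12]=0 (border '')
j=13 s[j]='c': π[13]=1 (border 'c')
j=14 s[j]='b': k: 1→0; π[14]=0 (border '')
j=15 s[j]='b': π[15]=0 (border '')
j=16 s[j]='a': π[16]=0 (border '')
j=17 s[j]='a': π[17]=0 (border '')
j=18 s[j]='c': π[18]=1 (border 'c')
j=19 s[j]='b': k: 1→0; π[19]=0 (border '')
j=20 s[j]='c': π[20]=1 (border 'c')
j=21 s[j]='b': k: 1→0; π[21]=0 (border '')
j=22 s[j]='a': π[22]=0 (border '')
j=23 s[j]='c': π[23]=1 (border 'c')
j=24 s[j]='a': k: 1→0; π[24]=0 (border '')
j=25 s[j]='a': π[25]=0 (border '')
j=26 s[j]='b': π[26]=0 (border '')
j=27 s[j]='b': π[27]=0 (border '')
j=28 s[j]='a': π[28]=0 (border '')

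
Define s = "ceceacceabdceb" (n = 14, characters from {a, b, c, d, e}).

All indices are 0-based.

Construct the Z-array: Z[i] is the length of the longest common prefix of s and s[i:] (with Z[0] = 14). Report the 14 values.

Z[0]=14
i=1: i≥r, start 0; Z[1]=0
i=2: i≥r, start 0; Z[2]=2 scan→box=[2,4)
i=3: min(r-i=1, Z[1]=0)=0; Z[3]=0
i=4: i≥r, start 0; Z[4]=0
i=5: i≥r, start 0; Z[5]=1 scan→box=[5,6)
i=6: i≥r, start 0; Z[6]=2 scan→box=[6,8)
i=7: min(r-i=1, Z[1]=0)=0; Z[7]=0
i=8: i≥r, start 0; Z[8]=0
i=9: i≥r, start 0; Z[9]=0
i=10: i≥r, start 0; Z[10]=0
i=11: i≥r, start 0; Z[11]=2 scan→box=[11,13)
i=12: min(r-i=1, Z[1]=0)=0; Z[12]=0
i=13: i≥r, start 0; Z[13]=0

[14, 0, 2, 0, 0, 1, 2, 0, 0, 0, 0, 2, 0, 0]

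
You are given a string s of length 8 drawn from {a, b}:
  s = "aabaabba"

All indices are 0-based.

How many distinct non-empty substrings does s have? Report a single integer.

sorted suffixes:
  #0 SA[0]=7  'a'
  #1 SA[1]=0  'aabaabba'
  #2 SA[2]=3  'aabba'
  #3 SA[3]=1  'abaabba'
  #4 SA[4]=4  'abba'
  #5 SA[5]=6  'ba'
  #6 SA[6]=2  'baabba'
  #7 SA[7]=5  'bba'

SA = [7, 0, 3, 1, 4, 6, 2, 5]
rank  pair      lcp
   1  s[7:],s[0:]  1  'a'
   2  s[0:],s[3:]  3  'aab'
   3  s[3:],s[1:]  1  'a'
   4  s[1:],s[4:]  2  'ab'
   5  s[4:],s[6:]  0  ''
   6  s[6:],s[2:]  2  'ba'
   7  s[2:],s[5:]  1  'b'

n(n+1)/2 = 8·9/2 = 36
Σ LCP = 0 + 1 + 3 + 1 + 2 + 0 + 2 + 1 = 10
distinct = 36 − 10 = 26

26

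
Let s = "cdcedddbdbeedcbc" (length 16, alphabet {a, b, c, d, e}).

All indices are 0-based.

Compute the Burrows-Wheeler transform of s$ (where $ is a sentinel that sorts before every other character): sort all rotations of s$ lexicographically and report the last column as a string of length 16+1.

rank  rotation           last
    0  $cdcedddbdbeedcbc  c
    1  bc$cdcedddbdbeedc  c
    2  bdbeedcbc$cdceddd  d
    3  beedcbc$cdcedddbd  d
    4  c$cdcedddbdbeedcb  b
    5  cbc$cdcedddbdbeed  d
    6  cdcedddbdbeedcbc$  $
    7  cedddbdbeedcbc$cd  d
    8  dbdbeedcbc$cdcedd  d
    9  dbeedcbc$cdcedddb  b
   10  dcbc$cdcedddbdbee  e
   11  dcedddbdbeedcbc$c  c
   12  ddbdbeedcbc$cdced  d
   13  dddbdbeedcbc$cdce  e
   14  edcbc$cdcedddbdbe  e
   15  edddbdbeedcbc$cdc  c
   16  eedcbc$cdcedddbdb  b

ccddbd$ddbecdeecb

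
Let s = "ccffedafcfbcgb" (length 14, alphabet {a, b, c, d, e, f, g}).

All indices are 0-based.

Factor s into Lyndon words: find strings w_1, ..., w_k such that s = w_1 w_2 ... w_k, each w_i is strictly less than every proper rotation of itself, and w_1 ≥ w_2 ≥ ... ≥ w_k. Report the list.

["ccffed", "afcfbcgb"]

emit factor 1: 'ccffed' (i=0, period=6)
emit factor 2: 'afcfbcgb' (i=6, period=8)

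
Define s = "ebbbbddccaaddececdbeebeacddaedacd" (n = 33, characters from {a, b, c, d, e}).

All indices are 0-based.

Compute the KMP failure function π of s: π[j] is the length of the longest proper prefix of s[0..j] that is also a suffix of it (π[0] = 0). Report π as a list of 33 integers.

π[0] = 0
j=1 s[j]='b': π[1]=0 (border '')
j=2 s[j]='b': π[2]=0 (border '')
j=3 s[j]='b': π[3]=0 (border '')
j=4 s[j]='b': π[4]=0 (border '')
j=5 s[j]='d': π[5]=0 (border '')
j=6 s[j]='d': π[6]=0 (border '')
j=7 s[j]='c': π[7]=0 (border '')
j=8 s[j]='c': π[8]=0 (border '')
j=9 s[j]='a': π[9]=0 (border '')
j=10 s[j]='a': π[10]=0 (border '')
j=11 s[j]='d': π[11]=0 (border '')
j=12 s[j]='d': π[12]=0 (border '')
j=13 s[j]='e': π[13]=1 (border 'e')
j=14 s[j]='c': k: 1→0; π[14]=0 (border '')
j=15 s[j]='e': π[15]=1 (border 'e')
j=16 s[j]='c': k: 1→0; π[16]=0 (border '')
j=17 s[j]='d': π[17]=0 (border '')
j=18 s[j]='b': π[18]=0 (border '')
j=19 s[j]='e': π[19]=1 (border 'e')
j=20 s[j]='e': k: 1→0; π[20]=1 (border 'e')
j=21 s[j]='b': π[21]=2 (border 'eb')
j=22 s[j]='e': k: 2→0; π[22]=1 (border 'e')
j=23 s[j]='a': k: 1→0; π[23]=0 (border '')
j=24 s[j]='c': π[24]=0 (border '')
j=25 s[j]='d': π[25]=0 (border '')
j=26 s[j]='d': π[26]=0 (border '')
j=27 s[j]='a': π[27]=0 (border '')
j=28 s[j]='e': π[28]=1 (border 'e')
j=29 s[j]='d': k: 1→0; π[29]=0 (border '')
j=30 s[j]='a': π[30]=0 (border '')
j=31 s[j]='c': π[31]=0 (border '')
j=32 s[j]='d': π[32]=0 (border '')

[0, 0, 0, 0, 0, 0, 0, 0, 0, 0, 0, 0, 0, 1, 0, 1, 0, 0, 0, 1, 1, 2, 1, 0, 0, 0, 0, 0, 1, 0, 0, 0, 0]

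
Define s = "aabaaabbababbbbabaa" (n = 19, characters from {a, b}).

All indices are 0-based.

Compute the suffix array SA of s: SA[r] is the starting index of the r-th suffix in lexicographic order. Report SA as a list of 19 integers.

rank | idx | suffix
   0 |  18 | a
   1 |  17 | aa
   2 |   3 | aaabbababbbbabaa
   3 |   0 | aabaaabbababbbbabaa
   4 |   4 | aabbababbbbabaa
   5 |  15 | abaa
   6 |   1 | abaaabbababbbbabaa
   7 |   8 | ababbbbabaa
   8 |   5 | abbababbbbabaa
   9 |  10 | abbbbabaa
  10 |  16 | baa
  11 |   2 | baaabbababbbbabaa
  12 |  14 | babaa
  13 |   7 | bababbbbabaa
  14 |   9 | babbbbabaa
  15 |  13 | bbabaa
  16 |   6 | bbababbbbabaa
  17 |  12 | bbbabaa
  18 |  11 | bbbbabaa

[18, 17, 3, 0, 4, 15, 1, 8, 5, 10, 16, 2, 14, 7, 9, 13, 6, 12, 11]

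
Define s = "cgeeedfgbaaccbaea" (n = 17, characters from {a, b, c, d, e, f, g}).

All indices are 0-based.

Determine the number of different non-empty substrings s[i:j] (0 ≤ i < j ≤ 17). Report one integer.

141

rank→(start, suffix):
  0 → (16, 'a')
  1 → (9, 'aaccbaea')
  2 → (10, 'accbaea')
  3 → (14, 'aea')
  4 → (8, 'baaccbaea')
  5 → (13, 'baea')
  6 → (12, 'cbaea')
  7 → (11, 'ccbaea')
  8 → (0, 'cgeeedfgbaaccbaea')
  9 → (5, 'dfgbaaccbaea')
  10 → (15, 'ea')
  11 → (4, 'edfgbaaccbaea')
  12 → (3, 'eedfgbaaccbaea')
  13 → (2, 'eeedfgbaaccbaea')
  14 → (6, 'fgbaaccbaea')
  15 → (7, 'gbaaccbaea')
  16 → (1, 'geeedfgbaaccbaea')

SA = [16, 9, 10, 14, 8, 13, 12, 11, 0, 5, 15, 4, 3, 2, 6, 7, 1]
rank  pair      lcp
   1  s[16:],s[9:]  1  'a'
   2  s[9:],s[10:]  1  'a'
   3  s[10:],s[14:]  1  'a'
   4  s[14:],s[8:]  0  ''
   5  s[8:],s[13:]  2  'ba'
   6  s[13:],s[12:]  0  ''
   7  s[12:],s[11:]  1  'c'
   8  s[11:],s[0:]  1  'c'
   9  s[0:],s[5:]  0  ''
  10  s[5:],s[15:]  0  ''
  11  s[15:],s[4:]  1  'e'
  12  s[4:],s[3:]  1  'e'
  13  s[3:],s[2:]  2  'ee'
  14  s[2:],s[6:]  0  ''
  15  s[6:],s[7:]  0  ''
  16  s[7:],s[1:]  1  'g'

n(n+1)/2 = 17·18/2 = 153
Σ LCP = 0 + 1 + 1 + 1 + 0 + 2 + 0 + 1 + 1 + 0 + 0 + 1 + 1 + 2 + 0 + 0 + 1 = 12
distinct = 153 − 12 = 141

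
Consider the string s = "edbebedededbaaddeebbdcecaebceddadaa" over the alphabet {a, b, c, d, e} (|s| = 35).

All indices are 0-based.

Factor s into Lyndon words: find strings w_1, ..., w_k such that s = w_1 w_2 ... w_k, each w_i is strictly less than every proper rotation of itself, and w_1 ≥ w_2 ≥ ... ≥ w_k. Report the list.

["e", "d", "bebededed", "b", "aaddeebbdcecaebceddad", "a", "a"]

emit factor 1: 'e' (i=0, period=1)
emit factor 2: 'd' (i=1, period=1)
emit factor 3: 'bebededed' (i=2, period=9)
emit factor 4: 'b' (i=11, period=1)
emit factor 5: 'aaddeebbdcecaebceddad' (i=12, period=21)
emit factor 6: 'a' (i=33, period=1)
emit factor 7: 'a' (i=34, period=1)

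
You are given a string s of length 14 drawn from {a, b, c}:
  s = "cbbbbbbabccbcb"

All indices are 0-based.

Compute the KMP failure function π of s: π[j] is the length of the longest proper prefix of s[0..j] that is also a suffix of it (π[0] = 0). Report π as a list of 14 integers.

[0, 0, 0, 0, 0, 0, 0, 0, 0, 1, 1, 2, 1, 2]

π[0] = 0
j=1 s[j]='b': π[1]=0 (border '')
j=2 s[j]='b': π[2]=0 (border '')
j=3 s[j]='b': π[3]=0 (border '')
j=4 s[j]='b': π[4]=0 (border '')
j=5 s[j]='b': π[5]=0 (border '')
j=6 s[j]='b': π[6]=0 (border '')
j=7 s[j]='a': π[7]=0 (border '')
j=8 s[j]='b': π[8]=0 (border '')
j=9 s[j]='c': π[9]=1 (border 'c')
j=10 s[j]='c': k: 1→0; π[10]=1 (border 'c')
j=11 s[j]='b': π[11]=2 (border 'cb')
j=12 s[j]='c': k: 2→0; π[12]=1 (border 'c')
j=13 s[j]='b': π[13]=2 (border 'cb')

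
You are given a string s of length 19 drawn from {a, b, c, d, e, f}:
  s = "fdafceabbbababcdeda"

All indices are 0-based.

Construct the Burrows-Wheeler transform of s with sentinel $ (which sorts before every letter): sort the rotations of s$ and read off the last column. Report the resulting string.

adbebdbabaabfefccda$

rank  rotation              last
    0  $fdafceabbbababcdeda  a
    1  a$fdafceabbbababcded  d
    2  ababcdeda$fdafceabbb  b
    3  abbbababcdeda$fdafce  e
    4  abcdeda$fdafceabbbab  b
    5  afceabbbababcdeda$fd  d
    6  bababcdeda$fdafceabb  b
    7  babcdeda$fdafceabbba  a
    8  bbababcdeda$fdafceab  b
    9  bbbababcdeda$fdafcea  a
   10  bcdeda$fdafceabbbaba  a
   11  cdeda$fdafceabbbabab  b
   12  ceabbbababcdeda$fdaf  f
   13  da$fdafceabbbababcde  e
   14  dafceabbbababcdeda$f  f
   15  deda$fdafceabbbababc  c
   16  eabbbababcdeda$fdafc  c
   17  eda$fdafceabbbababcd  d
   18  fceabbbababcdeda$fda  a
   19  fdafceabbbababcdeda$  $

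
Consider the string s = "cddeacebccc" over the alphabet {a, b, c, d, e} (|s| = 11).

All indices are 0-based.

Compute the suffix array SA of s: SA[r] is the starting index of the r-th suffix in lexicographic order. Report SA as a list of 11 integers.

[4, 7, 10, 9, 8, 0, 5, 1, 2, 3, 6]

rank→(start, suffix):
  0 → (4, 'acebccc')
  1 → (7, 'bccc')
  2 → (10, 'c')
  3 → (9, 'cc')
  4 → (8, 'ccc')
  5 → (0, 'cddeacebccc')
  6 → (5, 'cebccc')
  7 → (1, 'ddeacebccc')
  8 → (2, 'deacebccc')
  9 → (3, 'eacebccc')
  10 → (6, 'ebccc')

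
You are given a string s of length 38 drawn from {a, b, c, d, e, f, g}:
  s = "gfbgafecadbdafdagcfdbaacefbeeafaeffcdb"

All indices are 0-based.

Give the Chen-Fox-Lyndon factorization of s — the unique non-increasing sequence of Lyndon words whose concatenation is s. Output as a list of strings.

emit factor 1: 'g' (i=0, period=1)
emit factor 2: 'f' (i=1, period=1)
emit factor 3: 'bg' (i=2, period=2)
emit factor 4: 'afec' (i=4, period=4)
emit factor 5: 'adbdafdagcfdb' (i=8, period=13)
emit factor 6: 'aacefbeeafaeffcdb' (i=21, period=17)

["g", "f", "bg", "afec", "adbdafdagcfdb", "aacefbeeafaeffcdb"]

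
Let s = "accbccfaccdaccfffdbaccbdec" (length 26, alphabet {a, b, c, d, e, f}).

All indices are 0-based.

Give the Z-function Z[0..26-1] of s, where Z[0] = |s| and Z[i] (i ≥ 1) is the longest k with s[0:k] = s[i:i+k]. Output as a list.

Z[0]=26
i=1: i≥r, start 0; Z[1]=0
i=2: i≥r, start 0; Z[2]=0
i=3: i≥r, start 0; Z[3]=0
i=4: i≥r, start 0; Z[4]=0
i=5: i≥r, start 0; Z[5]=0
i=6: i≥r, start 0; Z[6]=0
i=7: i≥r, start 0; Z[7]=3 scan→box=[7,10)
i=8: min(r-i=2, Z[1]=0)=0; Z[8]=0
i=9: min(r-i=1, Z[2]=0)=0; Z[9]=0
i=10: i≥r, start 0; Z[10]=0
i=11: i≥r, start 0; Z[11]=3 scan→box=[11,14)
i=12: min(r-i=2, Z[1]=0)=0; Z[12]=0
i=13: min(r-i=1, Z[2]=0)=0; Z[13]=0
i=14: i≥r, start 0; Z[14]=0
i=15: i≥r, start 0; Z[15]=0
i=16: i≥r, start 0; Z[16]=0
i=17: i≥r, start 0; Z[17]=0
i=18: i≥r, start 0; Z[18]=0
i=19: i≥r, start 0; Z[19]=4 scan→box=[19,23)
i=20: min(r-i=3, Z[1]=0)=0; Z[20]=0
i=21: min(r-i=2, Z[2]=0)=0; Z[21]=0
i=22: min(r-i=1, Z[3]=0)=0; Z[22]=0
i=23: i≥r, start 0; Z[23]=0
i=24: i≥r, start 0; Z[24]=0
i=25: i≥r, start 0; Z[25]=0

[26, 0, 0, 0, 0, 0, 0, 3, 0, 0, 0, 3, 0, 0, 0, 0, 0, 0, 0, 4, 0, 0, 0, 0, 0, 0]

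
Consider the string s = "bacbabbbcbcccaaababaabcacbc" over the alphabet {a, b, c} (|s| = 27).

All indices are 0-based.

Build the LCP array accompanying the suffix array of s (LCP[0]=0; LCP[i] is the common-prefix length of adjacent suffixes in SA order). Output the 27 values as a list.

[0, 2, 3, 1, 3, 2, 2, 1, 3, 0, 2, 3, 2, 1, 2, 1, 2, 2, 2, 0, 1, 2, 1, 2, 3, 1, 2]

rank→(start, suffix):
  0 → (13, 'aaababaabcacbc')
  1 → (14, 'aababaabcacbc')
  2 → (19, 'aabcacbc')
  3 → (17, 'abaabcacbc')
  4 → (15, 'ababaabcacbc')
  5 → (4, 'abbbcbcccaaababaabcacbc')
  6 → (20, 'abcacbc')
  7 → (1, 'acbabbbcbcccaaababaabcacbc')
  8 → (23, 'acbc')
  9 → (18, 'baabcacbc')
  10 → (16, 'babaabcacbc')
  11 → (3, 'babbbcbcccaaababaabcacbc')
  12 → (0, 'bacbabbbcbcccaaababaabcacbc')
  13 → (5, 'bbbcbcccaaababaabcacbc')
  14 → (6, 'bbcbcccaaababaabcacbc')
  15 → (25, 'bc')
  16 → (21, 'bcacbc')
  17 → (7, 'bcbcccaaababaabcacbc')
  18 → (9, 'bcccaaababaabcacbc')
  19 → (26, 'c')
  20 → (12, 'caaababaabcacbc')
  21 → (22, 'cacbc')
  22 → (2, 'cbabbbcbcccaaababaabcacbc')
  23 → (24, 'cbc')
  24 → (8, 'cbcccaaababaabcacbc')
  25 → (11, 'ccaaababaabcacbc')
  26 → (10, 'cccaaababaabcacbc')

SA = [13, 14, 19, 17, 15, 4, 20, 1, 23, 18, 16, 3, 0, 5, 6, 25, 21, 7, 9, 26, 12, 22, 2, 24, 8, 11, 10]
rank  pair      lcp
   1  s[13:],s[14:]  2  'aa'
   2  s[14:],s[19:]  3  'aab'
   3  s[19:],s[17:]  1  'a'
   4  s[17:],s[15:]  3  'aba'
   5  s[15:],s[4:]  2  'ab'
   6  s[4:],s[20:]  2  'ab'
   7  s[20:],s[1:]  1  'a'
   8  s[1:],s[23:]  3  'acb'
   9  s[23:],s[18:]  0  ''
  10  s[18:],s[16:]  2  'ba'
  11  s[16:],s[3:]  3  'bab'
  12  s[3:],s[0:]  2  'ba'
  13  s[0:],s[5:]  1  'b'
  14  s[5:],s[6:]  2  'bb'
  15  s[6:],s[25:]  1  'b'
  16  s[25:],s[21:]  2  'bc'
  17  s[21:],s[7:]  2  'bc'
  18  s[7:],s[9:]  2  'bc'
  19  s[9:],s[26:]  0  ''
  20  s[26:],s[12:]  1  'c'
  21  s[12:],s[22:]  2  'ca'
  22  s[22:],s[2:]  1  'c'
  23  s[2:],s[24:]  2  'cb'
  24  s[24:],s[8:]  3  'cbc'
  25  s[8:],s[11:]  1  'c'
  26  s[11:],s[10:]  2  'cc'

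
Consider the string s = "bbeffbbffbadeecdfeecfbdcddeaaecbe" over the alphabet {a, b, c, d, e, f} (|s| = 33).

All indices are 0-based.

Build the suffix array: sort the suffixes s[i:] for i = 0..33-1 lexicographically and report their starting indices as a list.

rank→(start, suffix):
  0 → (27, 'aaecbe')
  1 → (10, 'adeecdfeecfbdcddeaaecbe')
  2 → (28, 'aecbe')
  3 → (9, 'badeecdfeecfbdcddeaaecbe')
  4 → (0, 'bbeffbbffbadeecdfeecfbdcddeaaecbe')
  5 → (5, 'bbffbadeecdfeecfbdcddeaaecbe')
  6 → (21, 'bdcddeaaecbe')
  7 → (31, 'be')
  8 → (1, 'beffbbffbadeecdfeecfbdcddeaaecbe')
  9 → (6, 'bffbadeecdfeecfbdcddeaaecbe')
  10 → (30, 'cbe')
  11 → (23, 'cddeaaecbe')
  12 → (14, 'cdfeecfbdcddeaaecbe')
  13 → (19, 'cfbdcddeaaecbe')
  14 → (22, 'dcddeaaecbe')
  15 → (24, 'ddeaaecbe')
  16 → (25, 'deaaecbe')
  17 → (11, 'deecdfeecfbdcddeaaecbe')
  18 → (15, 'dfeecfbdcddeaaecbe')
  19 → (32, 'e')
  20 → (26, 'eaaecbe')
  21 → (29, 'ecbe')
  22 → (13, 'ecdfeecfbdcddeaaecbe')
  23 → (18, 'ecfbdcddeaaecbe')
  24 → (12, 'eecdfeecfbdcddeaaecbe')
  25 → (17, 'eecfbdcddeaaecbe')
  26 → (2, 'effbbffbadeecdfeecfbdcddeaaecbe')
  27 → (8, 'fbadeecdfeecfbdcddeaaecbe')
  28 → (4, 'fbbffbadeecdfeecfbdcddeaaecbe')
  29 → (20, 'fbdcddeaaecbe')
  30 → (16, 'feecfbdcddeaaecbe')
  31 → (7, 'ffbadeecdfeecfbdcddeaaecbe')
  32 → (3, 'ffbbffbadeecdfeecfbdcddeaaecbe')

[27, 10, 28, 9, 0, 5, 21, 31, 1, 6, 30, 23, 14, 19, 22, 24, 25, 11, 15, 32, 26, 29, 13, 18, 12, 17, 2, 8, 4, 20, 16, 7, 3]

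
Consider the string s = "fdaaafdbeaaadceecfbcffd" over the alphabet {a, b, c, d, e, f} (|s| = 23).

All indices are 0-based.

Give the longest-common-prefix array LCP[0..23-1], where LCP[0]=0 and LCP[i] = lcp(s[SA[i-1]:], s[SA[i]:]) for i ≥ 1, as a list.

rank | idx | suffix
   0 |   9 | aaadceecfbcffd
   1 |   2 | aaafdbeaaadceecfbcffd
   2 |  10 | aadceecfbcffd
   3 |   3 | aafdbeaaadceecfbcffd
   4 |  11 | adceecfbcffd
   5 |   4 | afdbeaaadceecfbcffd
   6 |  18 | bcffd
   7 |   7 | beaaadceecfbcffd
   8 |  13 | ceecfbcffd
   9 |  16 | cfbcffd
  10 |  19 | cffd
  11 |  22 | d
  12 |   1 | daaafdbeaaadceecfbcffd
  13 |   6 | dbeaaadceecfbcffd
  14 |  12 | dceecfbcffd
  15 |   8 | eaaadceecfbcffd
  16 |  15 | ecfbcffd
  17 |  14 | eecfbcffd
  18 |  17 | fbcffd
  19 |  21 | fd
  20 |   0 | fdaaafdbeaaadceecfbcffd
  21 |   5 | fdbeaaadceecfbcffd
  22 |  20 | ffd

SA = [9, 2, 10, 3, 11, 4, 18, 7, 13, 16, 19, 22, 1, 6, 12, 8, 15, 14, 17, 21, 0, 5, 20]
rank  pair      lcp
   1  s[9:],s[2:]  3  'aaa'
   2  s[2:],s[10:]  2  'aa'
   3  s[10:],s[3:]  2  'aa'
   4  s[3:],s[11:]  1  'a'
   5  s[11:],s[4:]  1  'a'
   6  s[4:],s[18:]  0  ''
   7  s[18:],s[7:]  1  'b'
   8  s[7:],s[13:]  0  ''
   9  s[13:],s[16:]  1  'c'
  10  s[16:],s[19:]  2  'cf'
  11  s[19:],s[22:]  0  ''
  12  s[22:],s[1:]  1  'd'
  13  s[1:],s[6:]  1  'd'
  14  s[6:],s[12:]  1  'd'
  15  s[12:],s[8:]  0  ''
  16  s[8:],s[15:]  1  'e'
  17  s[15:],s[14:]  1  'e'
  18  s[14:],s[17:]  0  ''
  19  s[17:],s[21:]  1  'f'
  20  s[21:],s[0:]  2  'fd'
  21  s[0:],s[5:]  2  'fd'
  22  s[5:],s[20:]  1  'f'

[0, 3, 2, 2, 1, 1, 0, 1, 0, 1, 2, 0, 1, 1, 1, 0, 1, 1, 0, 1, 2, 2, 1]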